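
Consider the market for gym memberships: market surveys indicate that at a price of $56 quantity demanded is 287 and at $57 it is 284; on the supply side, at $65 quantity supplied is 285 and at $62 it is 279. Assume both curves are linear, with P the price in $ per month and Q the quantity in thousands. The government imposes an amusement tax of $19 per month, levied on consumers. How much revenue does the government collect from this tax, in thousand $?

Demand slope: (284 − 287)/(57 − 56) = -3, so Qd = 455 − 3P.
Supply slope: (279 − 285)/(62 − 65) = 2, so Qs = 2P + 155.
Without the tax, 455 − 3P = 2P + 155 gives 5P = 300, so P* = $60 and Q* = 275.
With the tax collected from consumers, demand (in seller-price terms) shifts: Qd = 455 − 3(P + 19).
New equilibrium: consumers pay $67.6, sellers receive $48.6, Q = 252.2. (Wedge: Pb − Ps = 19.)
Revenue = t · Q = 19 · 252.2 = $4791.8.

Tax revenue = $4791.8 thousand.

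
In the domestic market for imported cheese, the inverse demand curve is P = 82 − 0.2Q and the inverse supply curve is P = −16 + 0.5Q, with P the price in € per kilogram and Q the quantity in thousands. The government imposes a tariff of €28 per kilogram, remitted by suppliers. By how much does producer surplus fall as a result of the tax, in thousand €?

Producer surplus falls by €2400 thousand.

Inverting to Q(P) form: Qd = 410 − 5P; Qs = 2P + 32.
Before the tax: set 410 − 5P = 2P + 32 → P* = €54, Q* = 140.
With the tax collected from suppliers, supply shifts: Qs = 2(P − 28) + 32.
New equilibrium: consumers pay €62, suppliers receive €34, Q = 100. (Wedge: Pb − Ps = 28.)
ΔPS is the trapezoid between Q = 100 and Q = 140 of height €20: ½ · (140 + 100) · 20 = €2400.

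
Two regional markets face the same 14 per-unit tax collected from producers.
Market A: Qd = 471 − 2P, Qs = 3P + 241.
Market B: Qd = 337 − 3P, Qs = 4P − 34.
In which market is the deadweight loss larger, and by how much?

Market A: pre-tax P* = 46, Q* = 379; post-tax Q = 362.2; deadweight loss = 117.6.
Market B: pre-tax P* = 53, Q* = 178; post-tax Q = 154; deadweight loss = 168.
Difference: 117.6 vs 168 → market B is larger by 50.4.

Market B, by 50.4.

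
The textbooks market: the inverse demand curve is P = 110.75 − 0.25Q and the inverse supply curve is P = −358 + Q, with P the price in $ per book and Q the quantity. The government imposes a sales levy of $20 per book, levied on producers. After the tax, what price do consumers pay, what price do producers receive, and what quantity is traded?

Inverting to Q(P) form: Qd = 443 − 4P; Qs = P + 358.
Without the tax, 443 − 4P = P + 358 gives 5P = 85, so P* = $17 and Q* = 375.
With the tax collected from producers, supply shifts: Qs = (P − 20) + 358.
Solving gives Q = 359 with consumers paying $21 and producers receiving $1 (the $20 wedge).
The less price-elastic side of the market bears the larger share of a per-unit tax.

Consumers pay $21; producers receive $1; quantity = 359.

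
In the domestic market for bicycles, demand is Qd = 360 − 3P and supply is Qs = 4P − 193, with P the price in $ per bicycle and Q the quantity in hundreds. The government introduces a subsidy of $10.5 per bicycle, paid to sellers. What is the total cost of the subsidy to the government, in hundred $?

Government outlay = $1480.5 hundred.

Without the subsidy, 360 − 3P = 4P − 193 gives 7P = 553, so P* = $79 and Q* = 123.
With a per-unit subsidy paid to sellers, each receives P + 10.5 per unit sold, so supply becomes Qs = 4(P + 10.5) − 193.
Solving gives Q = 141 with consumers paying $73 and sellers receiving $83.5 (the $10.5 wedge).
Outlay = t · Q = 10.5 · 141 = $1480.5.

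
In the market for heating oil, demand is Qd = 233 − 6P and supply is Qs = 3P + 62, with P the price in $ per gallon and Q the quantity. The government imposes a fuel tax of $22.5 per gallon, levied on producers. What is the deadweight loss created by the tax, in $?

Without the tax, 233 − 6P = 3P + 62 gives 9P = 171, so P* = $19 and Q* = 119.
With the tax collected from producers, supply shifts: Qs = 3(P − 22.5) + 62.
Solving gives Q = 74 with consumers paying $26.5 and producers receiving $4 (the $22.5 wedge).
Quantity falls by |ΔQ| = |119 − 74| = 45.
DWL = ½ · t · |ΔQ| = ½ · 22.5 · 45 = $506.25.

Deadweight loss = $506.25.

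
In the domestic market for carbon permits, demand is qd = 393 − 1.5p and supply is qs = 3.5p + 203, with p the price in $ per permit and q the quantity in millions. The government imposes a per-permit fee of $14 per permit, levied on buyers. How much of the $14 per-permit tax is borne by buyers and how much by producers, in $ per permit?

Before the tax: set 393 − 1.5p = 3.5p + 203 → p* = $38, q* = 336.
With the tax collected from buyers, demand (in seller-price terms) shifts: qd = 393 − 1.5(p + 14).
Solving gives q = 321.3 with buyers paying $47.8 and producers receiving $33.8 (the $14 wedge).
Burden on buyers: $9.8; on producers: $4.2. (They sum to $14.)
The less price-elastic side of the market bears the larger share of a per-unit tax.

Buyers bear $9.8 per permit; producers bear $4.2 per permit.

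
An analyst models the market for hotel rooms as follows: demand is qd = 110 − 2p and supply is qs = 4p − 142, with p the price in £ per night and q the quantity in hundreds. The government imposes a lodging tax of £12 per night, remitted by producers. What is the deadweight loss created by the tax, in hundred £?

Deadweight loss = £96 hundred.

Without the tax, 110 − 2p = 4p − 142 gives 6p = 252, so p* = £42 and q* = 26.
With the tax collected from producers, supply shifts: qs = 4(p − 12) − 142.
Solving gives q = 10 with consumers paying £50 and producers receiving £38 (the £12 wedge).
Quantity falls by |ΔQ| = |26 − 10| = 16.
DWL = ½ · t · |ΔQ| = ½ · 12 · 16 = £96.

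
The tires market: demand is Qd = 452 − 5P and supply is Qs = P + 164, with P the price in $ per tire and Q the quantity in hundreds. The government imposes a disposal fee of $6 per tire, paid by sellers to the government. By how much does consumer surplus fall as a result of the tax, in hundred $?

Before the tax: set 452 − 5P = P + 164 → P* = $48, Q* = 212.
With the tax collected from sellers, supply shifts: Qs = (P − 6) + 164.
New equilibrium: buyers pay $49, sellers receive $43, Q = 207. (Wedge: Pb − Ps = 6.)
ΔCS is the trapezoid between Q = 207 and Q = 212 of height $1: ½ · (212 + 207) · 1 = $209.5.

Consumer surplus falls by $209.5 hundred.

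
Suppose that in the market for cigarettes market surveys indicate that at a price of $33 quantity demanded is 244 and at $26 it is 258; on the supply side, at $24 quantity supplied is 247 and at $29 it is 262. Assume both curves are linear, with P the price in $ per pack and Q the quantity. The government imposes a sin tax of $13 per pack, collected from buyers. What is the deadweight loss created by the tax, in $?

Demand slope: (258 − 244)/(26 − 33) = -2, so Qd = 310 − 2P.
Supply slope: (262 − 247)/(29 − 24) = 3, so Qs = 3P + 175.
Without the tax, 310 − 2P = 3P + 175 gives 5P = 135, so P* = $27 and Q* = 256.
With the tax collected from buyers, demand (in seller-price terms) shifts: Qd = 310 − 2(P + 13).
Solving gives Q = 240.4 with buyers paying $34.8 and producers receiving $21.8 (the $13 wedge).
Quantity falls by |ΔQ| = |256 − 240.4| = 15.6.
DWL = ½ · t · |ΔQ| = ½ · 13 · 15.6 = $101.4.

Deadweight loss = $101.4.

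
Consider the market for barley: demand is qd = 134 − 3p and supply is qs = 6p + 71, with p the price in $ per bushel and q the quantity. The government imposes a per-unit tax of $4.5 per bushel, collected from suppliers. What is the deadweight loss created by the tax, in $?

Deadweight loss = $20.25.

Without the tax, 134 − 3p = 6p + 71 gives 9p = 63, so p* = $7 and q* = 113.
With the tax collected from suppliers, supply shifts: qs = 6(p − 4.5) + 71.
New equilibrium: buyers pay $10, suppliers receive $5.5, q = 104. (Wedge: pb − ps = 4.5.)
Quantity falls by |ΔQ| = |113 − 104| = 9.
DWL = ½ · t · |ΔQ| = ½ · 4.5 · 9 = $20.25.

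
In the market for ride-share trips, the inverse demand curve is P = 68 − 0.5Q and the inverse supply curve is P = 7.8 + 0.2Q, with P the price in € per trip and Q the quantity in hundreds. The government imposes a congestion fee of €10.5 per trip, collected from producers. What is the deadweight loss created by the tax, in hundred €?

Inverting to Q(P) form: Qd = 136 − 2P; Qs = 5P − 39.
Without the tax, 136 − 2P = 5P − 39 gives 7P = 175, so P* = €25 and Q* = 86.
With the tax collected from producers, supply shifts: Qs = 5(P − 10.5) − 39.
New equilibrium: consumers pay €32.5, producers receive €22, Q = 71. (Wedge: Pb − Ps = 10.5.)
Quantity falls by |ΔQ| = |86 − 71| = 15.
DWL = ½ · t · |ΔQ| = ½ · 10.5 · 15 = €78.75.

Deadweight loss = €78.75 hundred.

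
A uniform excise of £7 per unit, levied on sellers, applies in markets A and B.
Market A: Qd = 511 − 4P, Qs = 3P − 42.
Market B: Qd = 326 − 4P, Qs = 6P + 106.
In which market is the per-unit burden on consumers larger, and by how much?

Market A: pre-tax P* = £79, Q* = 195; post-tax Q = 183; per-unit burden on consumers = £3.
Market B: pre-tax P* = £22, Q* = 238; post-tax Q = 221.2; per-unit burden on consumers = £4.2.
Difference: £3 vs £4.2 → market B is larger by £1.2.

Market B, by £1.2.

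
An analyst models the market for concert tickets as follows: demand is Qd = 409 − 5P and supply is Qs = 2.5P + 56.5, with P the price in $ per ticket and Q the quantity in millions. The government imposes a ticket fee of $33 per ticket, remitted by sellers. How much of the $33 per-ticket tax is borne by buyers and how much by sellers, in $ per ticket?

Without the tax, 409 − 5P = 2.5P + 56.5 gives 7.5P = 352.5, so P* = $47 and Q* = 174.
With the tax collected from sellers, supply shifts: Qs = 2.5(P − 33) + 56.5.
New equilibrium: buyers pay $58, sellers receive $25, Q = 119. (Wedge: Pb − Ps = 33.)
Burden on buyers: $11; on sellers: $22. (They sum to $33.)

Buyers bear $11 per ticket; sellers bear $22 per ticket.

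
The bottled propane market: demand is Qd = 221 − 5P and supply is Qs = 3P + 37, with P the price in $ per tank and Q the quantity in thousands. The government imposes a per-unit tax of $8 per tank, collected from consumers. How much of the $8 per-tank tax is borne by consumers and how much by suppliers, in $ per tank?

Without the tax, 221 − 5P = 3P + 37 gives 8P = 184, so P* = $23 and Q* = 106.
With the tax collected from consumers, demand (in seller-price terms) shifts: Qd = 221 − 5(P + 8).
Solving gives Q = 91 with consumers paying $26 and suppliers receiving $18 (the $8 wedge).
Burden on consumers: $3; on suppliers: $5. (They sum to $8.)
The less price-elastic side of the market bears the larger share of a per-unit tax.

Consumers bear $3 per tank; suppliers bear $5 per tank.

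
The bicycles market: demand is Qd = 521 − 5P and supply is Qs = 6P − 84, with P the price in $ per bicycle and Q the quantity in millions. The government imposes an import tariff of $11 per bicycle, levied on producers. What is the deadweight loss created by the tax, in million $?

Before the tax: set 521 − 5P = 6P − 84 → P* = $55, Q* = 246.
With the tax collected from producers, supply shifts: Qs = 6(P − 11) − 84.
Solving gives Q = 216 with consumers paying $61 and producers receiving $50 (the $11 wedge).
Quantity falls by |ΔQ| = |246 − 216| = 30.
DWL = ½ · t · |ΔQ| = ½ · 11 · 30 = $165.

Deadweight loss = $165 million.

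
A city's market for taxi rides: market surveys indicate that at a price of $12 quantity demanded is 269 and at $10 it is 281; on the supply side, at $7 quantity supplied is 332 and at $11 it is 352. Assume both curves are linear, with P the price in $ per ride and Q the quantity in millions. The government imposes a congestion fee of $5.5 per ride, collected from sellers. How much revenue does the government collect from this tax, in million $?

Demand slope: (281 − 269)/(10 − 12) = -6, so Qd = 341 − 6P.
Supply slope: (352 − 332)/(11 − 7) = 5, so Qs = 5P + 297.
Without the tax, 341 − 6P = 5P + 297 gives 11P = 44, so P* = $4 and Q* = 317.
With the tax collected from sellers, supply shifts: Qs = 5(P − 5.5) + 297.
Solving gives Q = 302 with consumers paying $6.5 and sellers receiving $1 (the $5.5 wedge).
Revenue = t · Q = 5.5 · 302 = $1661.

Tax revenue = $1661 million.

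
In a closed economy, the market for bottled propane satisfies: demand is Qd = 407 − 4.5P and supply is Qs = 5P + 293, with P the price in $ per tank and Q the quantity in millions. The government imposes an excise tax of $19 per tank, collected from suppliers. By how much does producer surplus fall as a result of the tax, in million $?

Without the tax, 407 − 4.5P = 5P + 293 gives 9.5P = 114, so P* = $12 and Q* = 353.
With the tax collected from suppliers, supply shifts: Qs = 5(P − 19) + 293.
New equilibrium: consumers pay $22, suppliers receive $3, Q = 308. (Wedge: Pb − Ps = 19.)
ΔPS is the trapezoid between Q = 308 and Q = 353 of height $9: ½ · (353 + 308) · 9 = $2974.5.

Producer surplus falls by $2974.5 million.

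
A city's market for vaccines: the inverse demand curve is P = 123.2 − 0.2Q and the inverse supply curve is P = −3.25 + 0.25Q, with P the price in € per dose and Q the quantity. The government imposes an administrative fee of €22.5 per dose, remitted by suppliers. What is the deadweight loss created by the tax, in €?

Deadweight loss = €562.5.

Rewrite in direct form: Qd = 616 − 5P and Qs = 4P + 13.
Before the tax: set 616 − 5P = 4P + 13 → P* = €67, Q* = 281.
With the tax collected from suppliers, supply shifts: Qs = 4(P − 22.5) + 13.
Solving gives Q = 231 with consumers paying €77 and suppliers receiving €54.5 (the €22.5 wedge).
Quantity falls by |ΔQ| = |281 − 231| = 50.
DWL = ½ · t · |ΔQ| = ½ · 22.5 · 50 = €562.5.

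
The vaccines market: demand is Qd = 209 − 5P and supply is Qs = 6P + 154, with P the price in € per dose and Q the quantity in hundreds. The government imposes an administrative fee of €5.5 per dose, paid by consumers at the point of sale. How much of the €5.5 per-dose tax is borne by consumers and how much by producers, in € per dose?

Consumers bear €3 per dose; producers bear €2.5 per dose.

Before the tax: set 209 − 5P = 6P + 154 → P* = €5, Q* = 184.
With the tax collected from consumers, demand (in seller-price terms) shifts: Qd = 209 − 5(P + 5.5).
New equilibrium: consumers pay €8, producers receive €2.5, Q = 169. (Wedge: Pb − Ps = 5.5.)
Burden on consumers: €3; on producers: €2.5. (They sum to €5.5.)
The less price-elastic side of the market bears the larger share of a per-unit tax.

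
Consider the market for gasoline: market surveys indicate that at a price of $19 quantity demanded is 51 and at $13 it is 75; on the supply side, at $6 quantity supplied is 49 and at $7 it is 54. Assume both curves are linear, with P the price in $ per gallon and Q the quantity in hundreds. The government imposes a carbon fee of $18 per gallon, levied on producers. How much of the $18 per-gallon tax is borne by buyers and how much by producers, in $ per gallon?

Demand slope: (75 − 51)/(13 − 19) = -4, so Qd = 127 − 4P.
Supply slope: (54 − 49)/(7 − 6) = 5, so Qs = 5P + 19.
Before the tax: set 127 − 4P = 5P + 19 → P* = $12, Q* = 79.
With the tax collected from producers, supply shifts: Qs = 5(P − 18) + 19.
New equilibrium: buyers pay $22, producers receive $4, Q = 39. (Wedge: Pb − Ps = 18.)
Burden on buyers: $10; on producers: $8. (They sum to $18.)

Buyers bear $10 per gallon; producers bear $8 per gallon.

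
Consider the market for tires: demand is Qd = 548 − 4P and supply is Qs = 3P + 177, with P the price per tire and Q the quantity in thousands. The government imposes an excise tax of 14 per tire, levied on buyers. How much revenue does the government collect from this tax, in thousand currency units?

Without the tax, 548 − 4P = 3P + 177 gives 7P = 371, so P* = 53 and Q* = 336.
With the tax collected from buyers, demand (in seller-price terms) shifts: Qd = 548 − 4(P + 14).
Solving gives Q = 312 with buyers paying 59 and sellers receiving 45 (the 14 wedge).
Revenue = t · Q = 14 · 312 = 4368.

Tax revenue = 4368 thousand.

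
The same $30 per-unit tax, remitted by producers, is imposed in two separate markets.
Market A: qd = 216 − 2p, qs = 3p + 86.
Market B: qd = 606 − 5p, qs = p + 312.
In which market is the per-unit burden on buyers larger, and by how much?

Market A, by $13.

Market A: pre-tax p* = $26, q* = 164; post-tax q = 128; per-unit burden on buyers = $18.
Market B: pre-tax p* = $49, q* = 361; post-tax q = 336; per-unit burden on buyers = $5.
Difference: $18 vs $5 → market A is larger by $13.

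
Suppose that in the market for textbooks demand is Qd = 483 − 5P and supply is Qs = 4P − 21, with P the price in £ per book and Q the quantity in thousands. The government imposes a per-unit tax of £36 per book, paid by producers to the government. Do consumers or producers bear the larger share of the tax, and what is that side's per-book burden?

Without the tax, 483 − 5P = 4P − 21 gives 9P = 504, so P* = £56 and Q* = 203.
With the tax collected from producers, supply shifts: Qs = 4(P − 36) − 21.
New equilibrium: consumers pay £72, producers receive £36, Q = 123. (Wedge: Pb − Ps = 36.)
Per-book burden: consumers £16, producers £20.
Producers take the larger share because supply is less price-elastic here (demand slope 5 vs supply slope 4).

Producers bear the larger share: £20 per book.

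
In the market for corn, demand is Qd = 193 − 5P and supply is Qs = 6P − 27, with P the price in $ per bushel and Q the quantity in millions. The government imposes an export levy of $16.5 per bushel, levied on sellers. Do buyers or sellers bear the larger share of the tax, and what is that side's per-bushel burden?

Buyers bear the larger share: $9 per bushel.

Before the tax: set 193 − 5P = 6P − 27 → P* = $20, Q* = 93.
With the tax collected from sellers, supply shifts: Qs = 6(P − 16.5) − 27.
Solving gives Q = 48 with buyers paying $29 and sellers receiving $12.5 (the $16.5 wedge).
Per-bushel burden: buyers $9, sellers $7.5.
Buyers take the larger share because demand is less price-elastic here (demand slope 5 vs supply slope 6).
The less price-elastic side of the market bears the larger share of a per-unit tax.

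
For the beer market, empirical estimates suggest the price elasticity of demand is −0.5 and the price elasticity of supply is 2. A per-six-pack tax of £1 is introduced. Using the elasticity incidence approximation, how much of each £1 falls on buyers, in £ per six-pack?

Buyers bear ≈ £0.8 per six-pack.

Incidence ratio: buyers' share ≈ εs / (εs + |εd|) = 2 / (2 + 0.5) = 0.8.
So buyers bear ≈ 0.8 × £1 = £0.8; producers bear £0.2.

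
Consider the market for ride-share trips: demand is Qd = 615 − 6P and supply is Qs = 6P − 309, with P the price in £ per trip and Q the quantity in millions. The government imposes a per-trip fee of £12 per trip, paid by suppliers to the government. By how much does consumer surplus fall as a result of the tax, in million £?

Before the tax: set 615 − 6P = 6P − 309 → P* = £77, Q* = 153.
With the tax collected from suppliers, supply shifts: Qs = 6(P − 12) − 309.
New equilibrium: consumers pay £83, suppliers receive £71, Q = 117. (Wedge: Pb − Ps = 12.)
ΔCS is the trapezoid between Q = 117 and Q = 153 of height £6: ½ · (153 + 117) · 6 = £810.

Consumer surplus falls by £810 million.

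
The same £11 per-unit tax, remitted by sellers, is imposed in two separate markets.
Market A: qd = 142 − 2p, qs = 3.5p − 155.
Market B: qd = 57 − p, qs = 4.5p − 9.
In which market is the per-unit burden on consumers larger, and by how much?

Market B, by £2.

Market A: pre-tax p* = £54, q* = 34; post-tax q = 20; per-unit burden on consumers = £7.
Market B: pre-tax p* = £12, q* = 45; post-tax q = 36; per-unit burden on consumers = £9.
Difference: £7 vs £9 → market B is larger by £2.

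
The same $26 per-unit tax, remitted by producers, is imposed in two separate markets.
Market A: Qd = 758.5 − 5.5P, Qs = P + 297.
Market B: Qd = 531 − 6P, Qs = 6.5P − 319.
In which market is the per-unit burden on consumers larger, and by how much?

Market B, by $9.52.

Market A: pre-tax P* = $71, Q* = 368; post-tax Q = 346; per-unit burden on consumers = $4.
Market B: pre-tax P* = $68, Q* = 123; post-tax Q = 41.88; per-unit burden on consumers = $13.52.
Difference: $4 vs $13.52 → market B is larger by $9.52.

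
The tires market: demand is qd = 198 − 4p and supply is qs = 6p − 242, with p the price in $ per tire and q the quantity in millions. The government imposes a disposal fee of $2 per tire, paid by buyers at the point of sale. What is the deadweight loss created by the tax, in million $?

Deadweight loss = $4.8 million.

Before the tax: set 198 − 4p = 6p − 242 → p* = $44, q* = 22.
With the tax collected from buyers, demand (in seller-price terms) shifts: qd = 198 − 4(p + 2).
Solving gives q = 17.2 with buyers paying $45.2 and producers receiving $43.2 (the $2 wedge).
Quantity falls by |ΔQ| = |22 − 17.2| = 4.8.
DWL = ½ · t · |ΔQ| = ½ · 2 · 4.8 = $4.8.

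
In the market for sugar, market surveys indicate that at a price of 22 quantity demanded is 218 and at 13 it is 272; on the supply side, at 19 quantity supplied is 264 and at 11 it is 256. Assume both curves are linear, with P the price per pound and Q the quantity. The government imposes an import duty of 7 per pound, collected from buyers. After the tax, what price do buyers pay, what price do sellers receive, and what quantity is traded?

Demand slope: (272 − 218)/(13 − 22) = -6, so Qd = 350 − 6P.
Supply slope: (256 − 264)/(11 − 19) = 1, so Qs = P + 245.
Before the tax: set 350 − 6P = P + 245 → P* = 15, Q* = 260.
With the tax collected from buyers, demand (in seller-price terms) shifts: Qd = 350 − 6(P + 7).
Solving gives Q = 254 with buyers paying 16 and sellers receiving 9 (the 7 wedge).
The less price-elastic side of the market bears the larger share of a per-unit tax.

Buyers pay 16; sellers receive 9; quantity = 254.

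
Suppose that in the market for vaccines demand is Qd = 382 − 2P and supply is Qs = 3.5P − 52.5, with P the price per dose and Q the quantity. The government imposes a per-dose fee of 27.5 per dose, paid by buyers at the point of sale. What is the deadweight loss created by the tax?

Deadweight loss = 481.25.

Before the tax: set 382 − 2P = 3.5P − 52.5 → P* = 79, Q* = 224.
With the tax collected from buyers, demand (in seller-price terms) shifts: Qd = 382 − 2(P + 27.5).
New equilibrium: buyers pay 96.5, suppliers receive 69, Q = 189. (Wedge: Pb − Ps = 27.5.)
Quantity falls by |ΔQ| = |224 − 189| = 35.
DWL = ½ · t · |ΔQ| = ½ · 27.5 · 35 = 481.25.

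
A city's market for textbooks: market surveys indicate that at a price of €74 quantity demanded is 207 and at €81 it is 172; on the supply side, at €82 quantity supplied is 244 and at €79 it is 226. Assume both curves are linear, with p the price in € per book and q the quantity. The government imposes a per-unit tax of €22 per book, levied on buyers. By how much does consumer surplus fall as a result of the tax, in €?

Consumer surplus falls by €2064.

Demand slope: (172 − 207)/(81 − 74) = -5, so qd = 577 − 5p.
Supply slope: (226 − 244)/(79 − 82) = 6, so qs = 6p − 248.
Without the tax, 577 − 5p = 6p − 248 gives 11p = 825, so p* = €75 and q* = 202.
With the tax collected from buyers, demand (in seller-price terms) shifts: qd = 577 − 5(p + 22).
Solving gives q = 142 with buyers paying €87 and producers receiving €65 (the €22 wedge).
ΔCS is the trapezoid between Q = 142 and Q = 202 of height €12: ½ · (202 + 142) · 12 = €2064.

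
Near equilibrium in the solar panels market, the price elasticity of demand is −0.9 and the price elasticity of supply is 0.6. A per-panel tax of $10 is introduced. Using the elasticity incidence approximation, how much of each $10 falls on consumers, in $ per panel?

Incidence ratio: consumers' share ≈ εs / (εs + |εd|) = 0.6 / (0.6 + 0.9) = 0.4.
So consumers bear ≈ 0.4 × $10 = $4; sellers bear $6.

Consumers bear ≈ $4 per panel.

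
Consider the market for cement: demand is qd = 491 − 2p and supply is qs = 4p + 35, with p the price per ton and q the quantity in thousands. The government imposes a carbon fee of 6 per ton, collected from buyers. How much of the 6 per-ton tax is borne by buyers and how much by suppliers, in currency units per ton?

Buyers bear 4 per ton; suppliers bear 2 per ton.

Before the tax: set 491 − 2p = 4p + 35 → p* = 76, q* = 339.
With the tax collected from buyers, demand (in seller-price terms) shifts: qd = 491 − 2(p + 6).
New equilibrium: buyers pay 80, suppliers receive 74, q = 331. (Wedge: pb − ps = 6.)
Burden on buyers: 4; on suppliers: 2. (They sum to 6.)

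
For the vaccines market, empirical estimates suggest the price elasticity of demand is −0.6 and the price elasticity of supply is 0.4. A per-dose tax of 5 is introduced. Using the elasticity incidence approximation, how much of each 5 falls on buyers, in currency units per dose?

Incidence ratio: buyers' share ≈ εs / (εs + |εd|) = 0.4 / (0.4 + 0.6) = 0.4.
So buyers bear ≈ 0.4 × 5 = 2; suppliers bear 3.

Buyers bear ≈ 2 per dose.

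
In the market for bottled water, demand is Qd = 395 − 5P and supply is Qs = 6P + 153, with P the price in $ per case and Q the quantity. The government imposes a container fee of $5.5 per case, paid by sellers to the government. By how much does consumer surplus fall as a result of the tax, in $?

Consumer surplus falls by $832.5.

Without the tax, 395 − 5P = 6P + 153 gives 11P = 242, so P* = $22 and Q* = 285.
With the tax collected from sellers, supply shifts: Qs = 6(P − 5.5) + 153.
Solving gives Q = 270 with consumers paying $25 and sellers receiving $19.5 (the $5.5 wedge).
ΔCS is the trapezoid between Q = 270 and Q = 285 of height $3: ½ · (285 + 270) · 3 = $832.5.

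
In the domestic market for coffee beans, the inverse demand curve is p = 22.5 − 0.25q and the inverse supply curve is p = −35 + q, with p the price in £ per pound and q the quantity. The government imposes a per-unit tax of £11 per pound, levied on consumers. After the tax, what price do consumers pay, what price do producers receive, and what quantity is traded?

Consumers pay £13.2; producers receive £2.2; quantity = 37.2.

Inverting to q(p) form: qd = 90 − 4p; qs = p + 35.
Before the tax: set 90 − 4p = p + 35 → p* = £11, q* = 46.
With the tax collected from consumers, demand (in seller-price terms) shifts: qd = 90 − 4(p + 11).
Solving gives q = 37.2 with consumers paying £13.2 and producers receiving £2.2 (the £11 wedge).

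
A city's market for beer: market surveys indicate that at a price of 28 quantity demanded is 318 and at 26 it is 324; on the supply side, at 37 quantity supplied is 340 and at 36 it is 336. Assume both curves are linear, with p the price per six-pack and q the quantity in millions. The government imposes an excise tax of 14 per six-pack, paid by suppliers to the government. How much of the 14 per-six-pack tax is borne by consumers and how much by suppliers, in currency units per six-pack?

Demand slope: (324 − 318)/(26 − 28) = -3, so qd = 402 − 3p.
Supply slope: (336 − 340)/(36 − 37) = 4, so qs = 4p + 192.
Before the tax: set 402 − 3p = 4p + 192 → p* = 30, q* = 312.
With the tax collected from suppliers, supply shifts: qs = 4(p − 14) + 192.
Solving gives q = 288 with consumers paying 38 and suppliers receiving 24 (the 14 wedge).
Burden on consumers: 8; on suppliers: 6. (They sum to 14.)

Consumers bear 8 per six-pack; suppliers bear 6 per six-pack.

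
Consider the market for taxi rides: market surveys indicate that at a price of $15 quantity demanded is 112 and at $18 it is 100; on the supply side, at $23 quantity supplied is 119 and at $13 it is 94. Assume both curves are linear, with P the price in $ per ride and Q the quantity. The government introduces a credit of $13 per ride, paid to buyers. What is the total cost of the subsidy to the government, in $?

Demand slope: (100 − 112)/(18 − 15) = -4, so Qd = 172 − 4P.
Supply slope: (94 − 119)/(13 − 23) = 2.5, so Qs = 2.5P + 61.5.
Without the subsidy, 172 − 4P = 2.5P + 61.5 gives 6.5P = 110.5, so P* = $17 and Q* = 104.
With a per-unit subsidy paid to buyers, each effectively pays P − 13, so demand becomes Qd = 172 − 4(P − 13).
New equilibrium: buyers pay $12, sellers receive $25, Q = 124. (Wedge: Pb − Ps = −13.)
Outlay = t · Q = 13 · 124 = $1612.

Government outlay = $1612.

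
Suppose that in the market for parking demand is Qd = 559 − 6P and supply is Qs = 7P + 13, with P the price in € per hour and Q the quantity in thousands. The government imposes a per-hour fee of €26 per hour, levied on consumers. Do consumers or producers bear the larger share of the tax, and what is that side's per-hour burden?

Without the tax, 559 − 6P = 7P + 13 gives 13P = 546, so P* = €42 and Q* = 307.
With the tax collected from consumers, demand (in seller-price terms) shifts: Qd = 559 − 6(P + 26).
New equilibrium: consumers pay €56, producers receive €30, Q = 223. (Wedge: Pb − Ps = 26.)
Per-hour burden: consumers €14, producers €12.
Consumers take the larger share because demand is less price-elastic here (demand slope 6 vs supply slope 7).
The less price-elastic side of the market bears the larger share of a per-unit tax.

Consumers bear the larger share: €14 per hour.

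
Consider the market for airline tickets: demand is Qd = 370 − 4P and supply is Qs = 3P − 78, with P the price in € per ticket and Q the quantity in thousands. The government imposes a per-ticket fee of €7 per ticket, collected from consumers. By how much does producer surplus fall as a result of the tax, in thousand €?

Without the tax, 370 − 4P = 3P − 78 gives 7P = 448, so P* = €64 and Q* = 114.
With the tax collected from consumers, demand (in seller-price terms) shifts: Qd = 370 − 4(P + 7).
New equilibrium: consumers pay €67, suppliers receive €60, Q = 102. (Wedge: Pb − Ps = 7.)
ΔPS is the trapezoid between Q = 102 and Q = 114 of height €4: ½ · (114 + 102) · 4 = €432.

Producer surplus falls by €432 thousand.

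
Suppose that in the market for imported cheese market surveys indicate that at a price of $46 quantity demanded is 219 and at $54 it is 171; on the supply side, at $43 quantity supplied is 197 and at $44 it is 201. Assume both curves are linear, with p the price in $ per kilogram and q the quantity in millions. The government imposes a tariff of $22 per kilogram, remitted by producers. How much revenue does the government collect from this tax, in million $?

Demand slope: (171 − 219)/(54 − 46) = -6, so qd = 495 − 6p.
Supply slope: (201 − 197)/(44 − 43) = 4, so qs = 4p + 25.
Before the tax: set 495 − 6p = 4p + 25 → p* = $47, q* = 213.
With the tax collected from producers, supply shifts: qs = 4(p − 22) + 25.
Solving gives q = 160.2 with buyers paying $55.8 and producers receiving $33.8 (the $22 wedge).
Revenue = t · Q = 22 · 160.2 = $3524.4.

Tax revenue = $3524.4 million.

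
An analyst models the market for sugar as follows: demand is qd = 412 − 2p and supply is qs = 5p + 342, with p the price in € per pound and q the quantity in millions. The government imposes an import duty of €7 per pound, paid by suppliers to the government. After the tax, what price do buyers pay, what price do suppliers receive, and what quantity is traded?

Buyers pay €15; suppliers receive €8; quantity = 382.

Without the tax, 412 − 2p = 5p + 342 gives 7p = 70, so p* = €10 and q* = 392.
With the tax collected from suppliers, supply shifts: qs = 5(p − 7) + 342.
New equilibrium: buyers pay €15, suppliers receive €8, q = 382. (Wedge: pb − ps = 7.)
The less price-elastic side of the market bears the larger share of a per-unit tax.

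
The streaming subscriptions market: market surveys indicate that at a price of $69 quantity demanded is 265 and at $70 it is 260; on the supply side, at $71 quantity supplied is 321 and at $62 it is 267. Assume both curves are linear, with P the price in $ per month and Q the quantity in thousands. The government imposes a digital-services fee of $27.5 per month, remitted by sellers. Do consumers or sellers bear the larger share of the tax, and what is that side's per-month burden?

Consumers bear the larger share: $15 per month.

Demand slope: (260 − 265)/(70 − 69) = -5, so Qd = 610 − 5P.
Supply slope: (267 − 321)/(62 − 71) = 6, so Qs = 6P − 105.
Without the tax, 610 − 5P = 6P − 105 gives 11P = 715, so P* = $65 and Q* = 285.
With the tax collected from sellers, supply shifts: Qs = 6(P − 27.5) − 105.
New equilibrium: consumers pay $80, sellers receive $52.5, Q = 210. (Wedge: Pb − Ps = 27.5.)
Per-month burden: consumers $15, sellers $12.5.
Consumers take the larger share because demand is less price-elastic here (demand slope 5 vs supply slope 6).
The less price-elastic side of the market bears the larger share of a per-unit tax.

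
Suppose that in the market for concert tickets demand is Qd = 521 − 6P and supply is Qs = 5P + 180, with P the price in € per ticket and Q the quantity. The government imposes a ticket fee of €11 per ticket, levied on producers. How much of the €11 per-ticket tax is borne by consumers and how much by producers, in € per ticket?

Before the tax: set 521 − 6P = 5P + 180 → P* = €31, Q* = 335.
With the tax collected from producers, supply shifts: Qs = 5(P − 11) + 180.
Solving gives Q = 305 with consumers paying €36 and producers receiving €25 (the €11 wedge).
Burden on consumers: €5; on producers: €6. (They sum to €11.)
The less price-elastic side of the market bears the larger share of a per-unit tax.

Consumers bear €5 per ticket; producers bear €6 per ticket.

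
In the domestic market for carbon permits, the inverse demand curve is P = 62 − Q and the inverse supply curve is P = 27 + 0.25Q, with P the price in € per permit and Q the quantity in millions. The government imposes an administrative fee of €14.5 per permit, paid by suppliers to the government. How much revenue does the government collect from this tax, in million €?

Rewrite in direct form: Qd = 62 − P and Qs = 4P − 108.
Before the tax: set 62 − P = 4P − 108 → P* = €34, Q* = 28.
With the tax collected from suppliers, supply shifts: Qs = 4(P − 14.5) − 108.
Solving gives Q = 16.4 with buyers paying €45.6 and suppliers receiving €31.1 (the €14.5 wedge).
Revenue = t · Q = 14.5 · 16.4 = €237.8.

Tax revenue = €237.8 million.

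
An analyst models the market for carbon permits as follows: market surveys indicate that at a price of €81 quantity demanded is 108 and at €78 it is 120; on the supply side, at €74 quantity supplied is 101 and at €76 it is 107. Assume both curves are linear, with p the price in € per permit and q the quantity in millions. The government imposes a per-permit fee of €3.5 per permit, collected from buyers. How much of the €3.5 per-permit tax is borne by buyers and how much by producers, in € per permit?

Demand slope: (120 − 108)/(78 − 81) = -4, so qd = 432 − 4p.
Supply slope: (107 − 101)/(76 − 74) = 3, so qs = 3p − 121.
Without the tax, 432 − 4p = 3p − 121 gives 7p = 553, so p* = €79 and q* = 116.
With the tax collected from buyers, demand (in seller-price terms) shifts: qd = 432 − 4(p + 3.5).
New equilibrium: buyers pay €80.5, producers receive €77, q = 110. (Wedge: pb − ps = 3.5.)
Burden on buyers: €1.5; on producers: €2. (They sum to €3.5.)
The less price-elastic side of the market bears the larger share of a per-unit tax.

Buyers bear €1.5 per permit; producers bear €2 per permit.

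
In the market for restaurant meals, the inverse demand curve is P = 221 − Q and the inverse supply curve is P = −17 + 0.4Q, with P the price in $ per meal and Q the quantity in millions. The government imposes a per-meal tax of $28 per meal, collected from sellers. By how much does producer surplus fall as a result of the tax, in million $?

Producer surplus falls by $1280 million.

Inverting to Q(P) form: Qd = 221 − P; Qs = 2.5P + 42.5.
Before the tax: set 221 − P = 2.5P + 42.5 → P* = $51, Q* = 170.
With the tax collected from sellers, supply shifts: Qs = 2.5(P − 28) + 42.5.
Solving gives Q = 150 with consumers paying $71 and sellers receiving $43 (the $28 wedge).
ΔPS is the trapezoid between Q = 150 and Q = 170 of height $8: ½ · (170 + 150) · 8 = $1280.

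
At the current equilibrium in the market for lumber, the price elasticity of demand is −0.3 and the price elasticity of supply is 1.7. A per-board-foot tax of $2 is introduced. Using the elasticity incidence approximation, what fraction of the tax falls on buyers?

Buyers' share ≈ 0.85.

Incidence ratio: buyers' share ≈ εs / (εs + |εd|) = 1.7 / (1.7 + 0.3) = 0.85.
Supply is the more elastic side, so buyers bear the larger share.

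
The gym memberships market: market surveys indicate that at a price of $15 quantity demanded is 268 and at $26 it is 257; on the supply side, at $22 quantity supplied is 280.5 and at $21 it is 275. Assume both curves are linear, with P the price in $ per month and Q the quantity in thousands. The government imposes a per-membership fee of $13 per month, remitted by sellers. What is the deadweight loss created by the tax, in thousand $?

Deadweight loss = $71.5 thousand.

Demand slope: (257 − 268)/(26 − 15) = -1, so Qd = 283 − P.
Supply slope: (275 − 280.5)/(21 − 22) = 5.5, so Qs = 5.5P + 159.5.
Before the tax: set 283 − P = 5.5P + 159.5 → P* = $19, Q* = 264.
With the tax collected from sellers, supply shifts: Qs = 5.5(P − 13) + 159.5.
Solving gives Q = 253 with buyers paying $30 and sellers receiving $17 (the $13 wedge).
Quantity falls by |ΔQ| = |264 − 253| = 11.
DWL = ½ · t · |ΔQ| = ½ · 13 · 11 = $71.5.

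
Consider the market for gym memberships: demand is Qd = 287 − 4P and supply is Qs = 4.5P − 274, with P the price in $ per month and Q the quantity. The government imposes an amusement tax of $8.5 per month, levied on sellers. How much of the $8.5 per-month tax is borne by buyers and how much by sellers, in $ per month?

Buyers bear $4.5 per month; sellers bear $4 per month.

Without the tax, 287 − 4P = 4.5P − 274 gives 8.5P = 561, so P* = $66 and Q* = 23.
With the tax collected from sellers, supply shifts: Qs = 4.5(P − 8.5) − 274.
Solving gives Q = 5 with buyers paying $70.5 and sellers receiving $62 (the $8.5 wedge).
Burden on buyers: $4.5; on sellers: $4. (They sum to $8.5.)
The less price-elastic side of the market bears the larger share of a per-unit tax.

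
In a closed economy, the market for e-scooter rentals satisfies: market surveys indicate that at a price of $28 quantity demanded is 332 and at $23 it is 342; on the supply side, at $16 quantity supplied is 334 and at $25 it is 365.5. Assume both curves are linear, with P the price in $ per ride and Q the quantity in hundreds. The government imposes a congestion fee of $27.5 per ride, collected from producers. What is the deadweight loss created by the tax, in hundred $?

Deadweight loss = $481.25 hundred.

Demand slope: (342 − 332)/(23 − 28) = -2, so Qd = 388 − 2P.
Supply slope: (365.5 − 334)/(25 − 16) = 3.5, so Qs = 3.5P + 278.
Before the tax: set 388 − 2P = 3.5P + 278 → P* = $20, Q* = 348.
With the tax collected from producers, supply shifts: Qs = 3.5(P − 27.5) + 278.
New equilibrium: consumers pay $37.5, producers receive $10, Q = 313. (Wedge: Pb − Ps = 27.5.)
Quantity falls by |ΔQ| = |348 − 313| = 35.
DWL = ½ · t · |ΔQ| = ½ · 27.5 · 35 = $481.25.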